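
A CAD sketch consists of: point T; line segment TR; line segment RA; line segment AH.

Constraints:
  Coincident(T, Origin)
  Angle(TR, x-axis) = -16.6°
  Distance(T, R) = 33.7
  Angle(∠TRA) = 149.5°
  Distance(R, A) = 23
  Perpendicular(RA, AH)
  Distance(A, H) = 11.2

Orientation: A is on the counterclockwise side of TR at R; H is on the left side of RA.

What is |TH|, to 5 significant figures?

52.371

∠TRA = 149.5°, so RA runs at -16.6° + (180° − 149.5°) = 13.900° from the x-axis; with |RA| = 23.0, A = R + 23.0·(cos 13.900°, sin 13.900°) = (54.622, -4.1025). RA is perpendicular to AH; with |AH| = 11.2 on the left of RA, H = A + 11.2·(-0.24023, 0.97072) = (51.931, 6.7696). Then |TH| = |H − T| = 52.371.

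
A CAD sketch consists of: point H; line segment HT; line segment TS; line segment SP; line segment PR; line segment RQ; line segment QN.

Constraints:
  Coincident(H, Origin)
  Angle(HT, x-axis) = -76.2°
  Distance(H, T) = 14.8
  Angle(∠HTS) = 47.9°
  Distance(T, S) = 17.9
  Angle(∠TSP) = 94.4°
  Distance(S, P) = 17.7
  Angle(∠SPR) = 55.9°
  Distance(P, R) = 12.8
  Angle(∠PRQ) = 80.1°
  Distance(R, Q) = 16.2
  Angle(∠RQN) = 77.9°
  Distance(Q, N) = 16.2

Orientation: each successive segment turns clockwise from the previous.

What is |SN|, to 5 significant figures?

15.671

∠PRQ = 80.1° gives RQ at -157.90° from the x-axis; with |RQ| = 16.2, Q = (-13.286, -6.6542). ∠RQN = 77.9° gives QN at 100.00° from the x-axis; with |QN| = 16.2, N = (-16.099, 9.2997). Then |SN| = |N − S| = 15.671.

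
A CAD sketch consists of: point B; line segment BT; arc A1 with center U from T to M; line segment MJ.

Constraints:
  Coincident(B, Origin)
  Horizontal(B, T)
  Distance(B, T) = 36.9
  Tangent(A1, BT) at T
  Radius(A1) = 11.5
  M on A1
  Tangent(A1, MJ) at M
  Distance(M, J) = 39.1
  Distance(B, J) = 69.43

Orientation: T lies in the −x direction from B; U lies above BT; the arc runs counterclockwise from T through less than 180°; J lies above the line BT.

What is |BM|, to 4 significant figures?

32.17

B is at the origin; BT is horizontal with |BT| = 36.9 and T on the −x side, so T = (-36.90, 0.000). The tangent condition forces UT to be normal to BT, so U = T + (0, 11.5) = (-36.90, 11.50). Since UM ⟂ MJ (tangency), |UJ| = √(11.5² + 39.1²) = 40.76 regardless of where M sits on A1. So J lies on both circle(B, 69.43) and circle(U, 40.76); the above-BT intersection is J = (-47.18, 50.94). M is the foot of the tangent from J: M = (-27.04, 17.42).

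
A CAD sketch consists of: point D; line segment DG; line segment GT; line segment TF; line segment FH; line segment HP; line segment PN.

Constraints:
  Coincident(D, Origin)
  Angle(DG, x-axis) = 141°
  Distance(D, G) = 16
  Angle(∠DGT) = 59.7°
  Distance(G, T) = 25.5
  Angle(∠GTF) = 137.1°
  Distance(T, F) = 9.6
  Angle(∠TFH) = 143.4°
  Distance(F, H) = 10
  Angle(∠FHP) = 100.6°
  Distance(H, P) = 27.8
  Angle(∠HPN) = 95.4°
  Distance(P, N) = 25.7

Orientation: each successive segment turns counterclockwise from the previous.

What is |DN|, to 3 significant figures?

15.3

D is at the origin; DG runs at 141.0° with length 16.0, so G = (-12.4, 10.1). ∠DGT = 59.7° gives GT at -98.7° from the x-axis; with |GT| = 25.5, T = (-16.3, -15.1). ∠GTF = 137.1° gives TF at -55.8° from the x-axis; with |TF| = 9.6, F = (-10.9, -23.1). ∠TFH = 143.4° gives FH at -19.2° from the x-axis; with |FH| = 10.0, H = (-1.45, -26.4). ∠FHP = 100.6° gives HP at 60.2° from the x-axis; with |HP| = 27.8, P = (12.4, -2.24). ∠HPN = 95.4° gives PN at 145° from the x-axis; with |PN| = 25.7, N = (-8.64, 12.6). Then |DN| = |N − D| = 15.3.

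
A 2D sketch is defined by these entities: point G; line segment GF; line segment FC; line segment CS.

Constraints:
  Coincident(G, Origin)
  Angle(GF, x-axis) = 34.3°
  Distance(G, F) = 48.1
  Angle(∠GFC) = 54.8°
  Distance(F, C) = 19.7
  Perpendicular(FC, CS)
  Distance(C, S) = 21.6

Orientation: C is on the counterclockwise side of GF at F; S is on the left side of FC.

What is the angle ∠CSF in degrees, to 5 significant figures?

42.366°

G is at the origin; GF runs at 34.3° with length 48.1, so F = 48.1·(cos 34.3°, sin 34.3°) = (39.735, 27.106). ∠GFC = 54.8°, so FC runs at 34.3° + (180° − 54.8°) = 159.50° from the x-axis; with |FC| = 19.7, C = F + 19.7·(cos 159.50°, sin 159.50°) = (21.283, 34.005). FC is perpendicular to CS; with |CS| = 21.6 on the left of FC, S = C + 21.6·(-0.35021, -0.93667) = (13.718, 13.773). Then cos ∠CSF = SC·SF / (|SC||SF|), giving 42.366°.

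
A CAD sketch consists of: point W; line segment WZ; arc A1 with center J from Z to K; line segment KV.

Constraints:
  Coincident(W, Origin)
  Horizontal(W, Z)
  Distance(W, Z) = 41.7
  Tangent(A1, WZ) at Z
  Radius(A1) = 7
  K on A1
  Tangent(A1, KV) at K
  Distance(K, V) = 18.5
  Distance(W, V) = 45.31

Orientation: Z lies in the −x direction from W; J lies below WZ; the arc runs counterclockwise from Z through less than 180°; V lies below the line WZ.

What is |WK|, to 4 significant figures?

48.72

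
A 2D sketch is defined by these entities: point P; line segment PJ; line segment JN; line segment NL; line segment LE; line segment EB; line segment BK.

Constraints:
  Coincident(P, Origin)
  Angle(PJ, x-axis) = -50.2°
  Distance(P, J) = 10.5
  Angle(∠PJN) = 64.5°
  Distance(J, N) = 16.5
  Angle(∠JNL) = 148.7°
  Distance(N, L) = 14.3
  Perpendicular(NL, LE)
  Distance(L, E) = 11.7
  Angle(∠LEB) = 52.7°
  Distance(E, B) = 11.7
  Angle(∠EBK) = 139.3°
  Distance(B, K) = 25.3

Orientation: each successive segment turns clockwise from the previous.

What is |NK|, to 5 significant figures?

20.139

P is at the origin; PJ runs at -50.2° with length 10.5, so J = (6.7212, -8.0670). ∠PJN = 64.5° gives JN at -165.70° from the x-axis; with |JN| = 16.5, N = (-9.2676, -12.142). ∠JNL = 148.7° gives NL at 163.00° from the x-axis; with |NL| = 14.3, L = (-22.943, -7.9615). NL ⟂ LE, so LE runs at 73.000°; with |LE| = 11.7, E = (-19.522, 3.2272). ∠LEB = 52.7° gives EB at -54.300° from the x-axis; with |EB| = 11.7, B = (-12.695, -6.2742). ∠EBK = 139.3° gives BK at -95.000° from the x-axis; with |BK| = 25.3, K = (-14.900, -31.478). Then |NK| = |K − N| = 20.139.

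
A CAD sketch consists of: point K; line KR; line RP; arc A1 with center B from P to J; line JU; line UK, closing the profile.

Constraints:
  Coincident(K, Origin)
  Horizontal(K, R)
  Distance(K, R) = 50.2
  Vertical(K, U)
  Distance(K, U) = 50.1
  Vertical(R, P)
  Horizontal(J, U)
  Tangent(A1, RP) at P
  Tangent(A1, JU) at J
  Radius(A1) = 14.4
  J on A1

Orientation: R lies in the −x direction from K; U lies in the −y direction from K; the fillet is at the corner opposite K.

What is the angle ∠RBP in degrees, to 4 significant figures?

68.03°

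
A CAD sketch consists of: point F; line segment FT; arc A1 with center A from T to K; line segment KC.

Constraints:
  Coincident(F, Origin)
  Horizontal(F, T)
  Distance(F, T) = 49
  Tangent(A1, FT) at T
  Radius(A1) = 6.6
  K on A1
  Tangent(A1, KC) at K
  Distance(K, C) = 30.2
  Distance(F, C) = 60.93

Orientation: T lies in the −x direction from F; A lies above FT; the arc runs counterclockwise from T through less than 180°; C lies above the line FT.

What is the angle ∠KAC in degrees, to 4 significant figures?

77.67°

F is at the origin; FT is horizontal with |FT| = 49.0 and T on the −x side, so T = (-49.00, 0.000). Tangency of A1 to FT means the radius AT is perpendicular to FT, so A = T + (0, 6.6) = (-49.00, 6.600). Since AK ⟂ KC (tangency), |AC| = √(6.6² + 30.2²) = 30.91 regardless of where K sits on A1. So C lies on both circle(F, 60.93) and circle(A, 30.91); the above-FT intersection is C = (-48.03, 37.50). K is the foot of the tangent from C: K = (-42.51, 7.805).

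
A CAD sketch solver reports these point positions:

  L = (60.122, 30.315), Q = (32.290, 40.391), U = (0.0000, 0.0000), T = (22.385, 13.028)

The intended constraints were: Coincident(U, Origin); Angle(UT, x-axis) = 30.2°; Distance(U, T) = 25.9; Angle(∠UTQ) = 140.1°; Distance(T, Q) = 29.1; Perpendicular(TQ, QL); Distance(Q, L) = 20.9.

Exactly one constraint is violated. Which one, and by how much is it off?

Distance(Q, L) = 20.9 — off by 8.70.

U = (0.00, 0.00) ✓; UT at 30.20° ✓; |UT| = 25.90 ✓; ∠UTQ = 140.1° ✓; |TQ| = 29.10 ✓; ∠(TQ, QL) = 90.00° ✓; |QL| = 29.60 ✗.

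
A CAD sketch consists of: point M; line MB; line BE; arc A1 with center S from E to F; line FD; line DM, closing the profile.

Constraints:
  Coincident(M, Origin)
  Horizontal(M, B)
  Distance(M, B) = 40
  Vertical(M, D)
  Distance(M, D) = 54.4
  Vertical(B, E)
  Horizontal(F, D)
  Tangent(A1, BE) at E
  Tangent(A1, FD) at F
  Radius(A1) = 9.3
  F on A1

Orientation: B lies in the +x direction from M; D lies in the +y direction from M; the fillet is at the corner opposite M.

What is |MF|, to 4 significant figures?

62.46

M is at the origin; M and B share the same y with |MB| = 40.0 and B on the +x side, so B = (40.00, 0.000). MD is vertical with |MD| = 54.4 and D on the +y side, so D = (0.000, 54.40). The virtual corner opposite M is at (40.00, 54.40). A1 meets BE tangentially, so SE is at right angles to BE and A1 meets FD tangentially, so SF is at right angles to FD, with radius 9.3, so the center S sits 9.3 in from both sides at S = (30.70, 45.10). That places the tangent points at E = (40.00, 45.10) on BE and F = (30.70, 54.40) on FD. Then |MF| = |F − M| = 62.46.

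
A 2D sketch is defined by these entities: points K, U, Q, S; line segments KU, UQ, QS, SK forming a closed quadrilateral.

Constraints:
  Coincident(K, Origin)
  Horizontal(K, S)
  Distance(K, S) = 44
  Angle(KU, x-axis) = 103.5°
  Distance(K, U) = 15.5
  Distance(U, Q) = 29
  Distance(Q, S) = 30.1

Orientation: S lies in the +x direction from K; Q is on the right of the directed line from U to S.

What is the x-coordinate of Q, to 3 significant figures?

14.8

K is at the origin; K and S share the same y with |KS| = 44.0 and S in +x, so S = (44.0, 0). KU runs at 103.5° with |KU| = 15.5, so U = (-3.62, 15.1). Q is determined by |UQ| = 29.0 and |QS| = 30.1 together: it lies at the intersection of circle(U, 29.0) and circle(S, 30.1). With |US| = 49.9, the foot of the radical line on US is 24.3 from U and the perpendicular offset is √(29.0² − 24.3²) = 15.8. Taking the right-of-US solution: Q = (14.8, -7.32).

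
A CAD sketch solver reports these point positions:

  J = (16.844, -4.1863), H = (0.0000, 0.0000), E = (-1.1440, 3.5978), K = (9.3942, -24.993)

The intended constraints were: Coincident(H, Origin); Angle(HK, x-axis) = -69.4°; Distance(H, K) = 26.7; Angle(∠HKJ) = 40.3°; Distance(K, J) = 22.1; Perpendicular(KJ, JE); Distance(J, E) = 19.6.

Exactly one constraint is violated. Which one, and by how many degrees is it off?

Perpendicular(KJ, JE) — off by 3.70°.

H = (0.00, 0.00) ✓; HK at -69.40° ✓; |HK| = 26.70 ✓; ∠HKJ = 40.30° ✓; |KJ| = 22.10 ✓; ∠(KJ, JE) = 86.30° ✗; |JE| = 19.60 ✓.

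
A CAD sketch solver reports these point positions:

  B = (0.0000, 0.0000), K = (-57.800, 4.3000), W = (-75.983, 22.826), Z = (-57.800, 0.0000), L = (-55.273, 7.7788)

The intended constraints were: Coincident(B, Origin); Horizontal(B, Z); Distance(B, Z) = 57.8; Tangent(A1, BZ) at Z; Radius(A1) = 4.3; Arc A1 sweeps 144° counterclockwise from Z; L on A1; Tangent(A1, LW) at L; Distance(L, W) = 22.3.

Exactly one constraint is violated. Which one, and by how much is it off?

Distance(L, W) = 22.3 — off by 3.30.

B = (0.00, 0.00) ✓; B.y = 0.00, Z.y = 0.00 ✓; |BZ| = 57.80 ✓; ∠(KZ, ZB) = 90.00° ✓; |KZ| = 4.300 ✓; bearing(K→L) − bearing(K→Z) = 144.0° ✓; |KL| = 4.300 ✓; ∠(KL, LW) = 90.01° ✓; |LW| = 25.60 ✗.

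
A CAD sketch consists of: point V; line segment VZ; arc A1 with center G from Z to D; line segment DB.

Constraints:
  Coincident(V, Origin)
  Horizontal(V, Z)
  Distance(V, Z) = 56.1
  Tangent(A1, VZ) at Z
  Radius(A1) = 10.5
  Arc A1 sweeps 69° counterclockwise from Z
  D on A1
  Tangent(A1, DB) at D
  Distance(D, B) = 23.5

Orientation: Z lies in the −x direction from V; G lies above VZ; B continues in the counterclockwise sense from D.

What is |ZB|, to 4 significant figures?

33.98

V is at the origin; V and Z share the same y with |VZ| = 56.1 and Z on the −x side, so Z = (-56.10, 0.000). Tangency of A1 to VZ means the radius GZ is perpendicular to VZ, so G = Z + (0, 10.5) = (-56.10, 10.50). On A1, Z sits at bearing -90° from G; a 69° counterclockwise sweep puts D at bearing -21°, so D = G + 10.5·(cos -21°, sin -21°) = (-46.30, 6.737). A1 meets DB tangentially, so GD is at right angles to DB, so DB runs along (−sin -21°, cos -21°); with |DB| = 23.5, B = (-37.88, 28.68). Then |ZB| = |B − Z| = 33.98.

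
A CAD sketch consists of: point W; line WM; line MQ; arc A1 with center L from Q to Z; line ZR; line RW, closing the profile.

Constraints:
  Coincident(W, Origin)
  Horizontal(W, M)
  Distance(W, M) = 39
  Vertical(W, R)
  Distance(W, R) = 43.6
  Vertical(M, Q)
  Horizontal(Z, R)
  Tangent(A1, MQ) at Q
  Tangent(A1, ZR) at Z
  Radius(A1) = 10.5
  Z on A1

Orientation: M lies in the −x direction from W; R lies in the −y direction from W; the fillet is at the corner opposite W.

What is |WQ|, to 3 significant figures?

51.2

W is at the origin; WM is horizontal with |WM| = 39.0 and M on the −x side, so M = (-39.0, 0.00). W and R share the same x with |WR| = 43.6 and R on the −y side, so R = (0.00, -43.6). The virtual corner opposite W is at (-39.0, -43.6). The tangent condition forces LQ to be normal to MQ and since A1 is tangent to ZR there, LZ ⟂ ZR, with radius 10.5, so the center L sits 10.5 in from both sides at L = (-28.5, -33.1). That places the tangent points at Q = (-39.0, -33.1) on MQ and Z = (-28.5, -43.6) on ZR. Then |WQ| = |Q − W| = 51.2.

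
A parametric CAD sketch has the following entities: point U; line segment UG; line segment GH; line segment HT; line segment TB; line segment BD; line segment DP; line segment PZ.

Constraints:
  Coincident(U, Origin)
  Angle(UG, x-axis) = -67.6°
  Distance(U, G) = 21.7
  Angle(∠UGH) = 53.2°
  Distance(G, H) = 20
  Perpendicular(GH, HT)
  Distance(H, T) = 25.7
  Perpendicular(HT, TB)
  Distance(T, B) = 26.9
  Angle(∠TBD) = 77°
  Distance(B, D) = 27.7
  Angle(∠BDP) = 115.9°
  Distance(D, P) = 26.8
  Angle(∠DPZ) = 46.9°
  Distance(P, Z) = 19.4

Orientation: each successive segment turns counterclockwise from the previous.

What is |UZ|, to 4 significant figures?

8.331

∠BDP = 115.9° gives DP at 46.30° from the x-axis; with |DP| = 26.8, P = (27.55, -1.922). ∠DPZ = 46.9° gives PZ at 179.4° from the x-axis; with |PZ| = 19.4, Z = (8.152, -1.719). Then |UZ| = |Z − U| = 8.331.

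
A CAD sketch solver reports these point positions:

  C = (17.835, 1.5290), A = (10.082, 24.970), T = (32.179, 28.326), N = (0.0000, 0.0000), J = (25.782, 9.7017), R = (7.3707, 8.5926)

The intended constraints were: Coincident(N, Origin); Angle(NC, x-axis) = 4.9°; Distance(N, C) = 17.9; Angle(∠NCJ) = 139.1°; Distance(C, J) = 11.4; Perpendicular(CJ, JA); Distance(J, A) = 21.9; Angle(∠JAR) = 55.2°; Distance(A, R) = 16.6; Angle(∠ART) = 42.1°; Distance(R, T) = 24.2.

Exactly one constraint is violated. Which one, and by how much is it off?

Distance(R, T) = 24.2 — off by 7.50.

N = (0.00, 0.00) ✓; NC at 4.900° ✓; |NC| = 17.90 ✓; ∠NCJ = 139.1° ✓; |CJ| = 11.40 ✓; ∠(CJ, JA) = 90.00° ✓; |JA| = 21.90 ✓; ∠JAR = 55.20° ✓; |AR| = 16.60 ✓; ∠ART = 42.10° ✓; |RT| = 31.70 ✗.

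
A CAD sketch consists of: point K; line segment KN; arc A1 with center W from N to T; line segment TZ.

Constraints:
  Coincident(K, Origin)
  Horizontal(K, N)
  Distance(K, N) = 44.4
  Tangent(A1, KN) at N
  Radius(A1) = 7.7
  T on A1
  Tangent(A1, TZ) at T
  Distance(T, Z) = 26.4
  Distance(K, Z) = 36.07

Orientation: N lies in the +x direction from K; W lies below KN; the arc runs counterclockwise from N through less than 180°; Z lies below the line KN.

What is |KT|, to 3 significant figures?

38.0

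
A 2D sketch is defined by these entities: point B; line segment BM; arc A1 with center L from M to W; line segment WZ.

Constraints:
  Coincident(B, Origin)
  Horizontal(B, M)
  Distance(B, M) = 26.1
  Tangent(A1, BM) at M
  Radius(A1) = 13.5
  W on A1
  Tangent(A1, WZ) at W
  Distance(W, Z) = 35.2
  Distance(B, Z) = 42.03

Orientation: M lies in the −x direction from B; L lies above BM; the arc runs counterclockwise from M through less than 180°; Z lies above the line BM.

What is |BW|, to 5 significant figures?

16.094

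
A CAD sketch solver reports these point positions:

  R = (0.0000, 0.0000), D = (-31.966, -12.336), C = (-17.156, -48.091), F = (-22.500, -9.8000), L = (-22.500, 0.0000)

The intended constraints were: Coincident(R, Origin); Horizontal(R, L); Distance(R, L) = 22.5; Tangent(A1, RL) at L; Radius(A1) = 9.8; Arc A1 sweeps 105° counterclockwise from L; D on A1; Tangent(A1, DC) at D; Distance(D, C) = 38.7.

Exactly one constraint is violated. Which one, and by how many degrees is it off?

Tangent(A1, DC) at D — off by 7.50°.

R = (0.00, 0.00) ✓; R.y = 0.00, L.y = 0.00 ✓; |RL| = 22.50 ✓; ∠(FL, LR) = 90.00° ✓; |FL| = 9.800 ✓; bearing(F→D) − bearing(F→L) = 105.0° ✓; |FD| = 9.800 ✓; ∠(FD, DC) = 82.50° ✗; |DC| = 38.70 ✓.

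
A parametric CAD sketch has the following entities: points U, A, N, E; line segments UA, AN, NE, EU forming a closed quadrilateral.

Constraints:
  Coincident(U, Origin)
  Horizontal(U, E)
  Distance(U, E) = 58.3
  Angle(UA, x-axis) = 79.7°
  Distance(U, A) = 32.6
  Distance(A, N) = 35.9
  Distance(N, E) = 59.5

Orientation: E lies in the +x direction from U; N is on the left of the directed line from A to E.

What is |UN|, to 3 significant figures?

64.1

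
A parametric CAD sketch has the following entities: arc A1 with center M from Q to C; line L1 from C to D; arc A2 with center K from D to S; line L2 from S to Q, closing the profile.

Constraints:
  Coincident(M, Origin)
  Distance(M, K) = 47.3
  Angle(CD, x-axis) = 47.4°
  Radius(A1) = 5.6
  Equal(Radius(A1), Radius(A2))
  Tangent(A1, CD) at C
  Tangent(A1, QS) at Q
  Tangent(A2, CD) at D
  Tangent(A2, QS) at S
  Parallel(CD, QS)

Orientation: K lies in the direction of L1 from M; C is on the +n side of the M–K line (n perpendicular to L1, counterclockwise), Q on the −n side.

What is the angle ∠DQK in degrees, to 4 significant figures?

6.570°

The slot axis is L1's direction at 47.4°, so u = (cos 47.4°, sin 47.4°) = (0.6769, 0.7361) and n = (−sin 47.4°, cos 47.4°) = (-0.7361, 0.6769). M is at the origin and K lies 47.3 along u from M, so K = 47.3·u = (32.02, 34.82). Tangency of A1 to both parallel lines with radius 5.6 puts C and Q at M ± 5.6·n: C = (-4.122, 3.791), Q = (4.122, -3.791). Equal radii place D and S the same way about K: D = K + 5.6·n = (27.89, 38.61), S = K − 5.6·n = (36.14, 31.03). Then cos ∠DQK = QD·QK / (|QD||QK|), giving 6.570°.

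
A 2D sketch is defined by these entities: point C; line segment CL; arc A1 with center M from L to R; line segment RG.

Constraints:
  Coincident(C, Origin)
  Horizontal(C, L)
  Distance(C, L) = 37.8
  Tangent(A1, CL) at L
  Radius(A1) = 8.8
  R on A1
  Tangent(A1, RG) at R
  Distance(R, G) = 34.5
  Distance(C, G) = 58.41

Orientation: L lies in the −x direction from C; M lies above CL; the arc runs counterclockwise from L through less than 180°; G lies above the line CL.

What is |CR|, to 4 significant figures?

31.28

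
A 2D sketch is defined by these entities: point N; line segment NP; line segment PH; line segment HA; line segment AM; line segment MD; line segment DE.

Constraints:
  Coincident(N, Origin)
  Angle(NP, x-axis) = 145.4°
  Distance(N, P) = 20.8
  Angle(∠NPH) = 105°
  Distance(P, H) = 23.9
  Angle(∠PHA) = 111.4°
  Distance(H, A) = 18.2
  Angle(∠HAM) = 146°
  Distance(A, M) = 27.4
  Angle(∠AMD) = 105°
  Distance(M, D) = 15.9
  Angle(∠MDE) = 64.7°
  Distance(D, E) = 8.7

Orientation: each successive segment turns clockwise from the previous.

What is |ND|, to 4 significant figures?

28.04

N is at the origin; NP runs at 145.4° with length 20.8, so P = (-17.12, 11.81). ∠NPH = 105.0° gives PH at 70.40° from the x-axis; with |PH| = 23.9, H = (-9.104, 34.33). ∠PHA = 111.4° gives HA at 1.800° from the x-axis; with |HA| = 18.2, A = (9.087, 34.90). ∠HAM = 146.0° gives AM at -32.20° from the x-axis; with |AM| = 27.4, M = (32.27, 20.30). ∠AMD = 105.0° gives MD at -107.2° from the x-axis; with |MD| = 15.9, D = (27.57, 5.108). Then |ND| = |D − N| = 28.04.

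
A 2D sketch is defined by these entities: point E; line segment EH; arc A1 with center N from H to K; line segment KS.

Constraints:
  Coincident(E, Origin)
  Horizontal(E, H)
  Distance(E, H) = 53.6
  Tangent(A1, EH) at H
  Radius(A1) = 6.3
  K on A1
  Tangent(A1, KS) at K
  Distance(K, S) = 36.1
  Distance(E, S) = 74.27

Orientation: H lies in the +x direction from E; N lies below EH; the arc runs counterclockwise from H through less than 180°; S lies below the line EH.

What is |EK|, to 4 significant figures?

48.52

E is at the origin; E and H share the same y with |EH| = 53.6 and H on the +x side, so H = (53.60, 0.000). A1 meets EH tangentially, so NH is at right angles to EH, so N = H + (0, -6.3) = (53.60, -6.300). Since NK ⟂ KS (tangency), |NS| = √(6.3² + 36.1²) = 36.65 regardless of where K sits on A1. So S lies on both circle(E, 74.27) and circle(N, 36.65); the below-EH intersection is S = (61.14, -42.16). K is the foot of the tangent from S: K = (47.75, -8.637).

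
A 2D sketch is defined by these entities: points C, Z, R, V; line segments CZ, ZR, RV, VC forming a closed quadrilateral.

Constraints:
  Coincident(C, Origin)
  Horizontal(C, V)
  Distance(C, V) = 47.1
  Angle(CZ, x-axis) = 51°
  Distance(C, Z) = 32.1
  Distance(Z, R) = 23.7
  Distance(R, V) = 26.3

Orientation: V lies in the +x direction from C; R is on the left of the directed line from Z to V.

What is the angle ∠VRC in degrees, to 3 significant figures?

66.3°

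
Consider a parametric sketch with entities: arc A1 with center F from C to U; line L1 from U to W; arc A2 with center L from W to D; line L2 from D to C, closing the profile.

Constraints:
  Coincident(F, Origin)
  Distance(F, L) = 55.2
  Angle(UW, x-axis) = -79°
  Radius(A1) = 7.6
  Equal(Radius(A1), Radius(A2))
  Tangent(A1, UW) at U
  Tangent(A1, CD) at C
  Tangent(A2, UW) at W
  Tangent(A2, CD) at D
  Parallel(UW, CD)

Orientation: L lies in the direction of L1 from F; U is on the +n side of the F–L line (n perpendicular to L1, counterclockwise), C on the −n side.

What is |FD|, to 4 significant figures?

55.72

The slot axis is L1's direction at -79.0°, so u = (cos -79.0°, sin -79.0°) = (0.1908, -0.9816) and n = (−sin -79.0°, cos -79.0°) = (0.9816, 0.1908). F is at the origin and L lies 55.2 along u from F, so L = 55.2·u = (10.53, -54.19). Tangency of A1 to both parallel lines with radius 7.6 puts U and C at F ± 7.6·n: U = (7.460, 1.450), C = (-7.460, -1.450). Equal radii place W and D the same way about L: W = L + 7.6·n = (17.99, -52.74), D = L − 7.6·n = (3.072, -55.64). Then |FD| = |D − F| = 55.72.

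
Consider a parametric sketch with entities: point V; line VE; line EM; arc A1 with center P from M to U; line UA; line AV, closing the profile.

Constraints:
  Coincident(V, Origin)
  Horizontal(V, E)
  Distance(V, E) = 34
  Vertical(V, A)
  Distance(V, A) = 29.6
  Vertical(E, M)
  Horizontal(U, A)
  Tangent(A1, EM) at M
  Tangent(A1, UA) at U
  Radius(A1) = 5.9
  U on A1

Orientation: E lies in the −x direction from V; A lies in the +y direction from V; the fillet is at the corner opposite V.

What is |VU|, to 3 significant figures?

40.8

V is at the origin; VE is horizontal with |VE| = 34.0 and E on the −x side, so E = (-34.0, 0.00). VA is vertical with |VA| = 29.6 and A on the +y side, so A = (0.00, 29.6). The virtual corner opposite V is at (-34.0, 29.6). The tangent condition forces PM to be normal to EM and A1 meets UA tangentially, so PU is at right angles to UA, with radius 5.9, so the center P sits 5.9 in from both sides at P = (-28.1, 23.7). That places the tangent points at M = (-34.0, 23.7) on EM and U = (-28.1, 29.6) on UA. Then |VU| = |U − V| = 40.8.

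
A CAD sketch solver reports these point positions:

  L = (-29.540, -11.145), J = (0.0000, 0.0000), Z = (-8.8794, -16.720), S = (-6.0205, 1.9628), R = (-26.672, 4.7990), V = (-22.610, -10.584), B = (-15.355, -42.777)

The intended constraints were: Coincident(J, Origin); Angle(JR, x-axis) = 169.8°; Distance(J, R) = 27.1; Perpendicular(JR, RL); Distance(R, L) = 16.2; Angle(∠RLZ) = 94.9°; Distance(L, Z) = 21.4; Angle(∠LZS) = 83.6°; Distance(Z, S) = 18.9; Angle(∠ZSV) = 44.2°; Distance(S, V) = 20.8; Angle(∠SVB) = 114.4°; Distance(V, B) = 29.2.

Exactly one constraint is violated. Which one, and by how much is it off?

Distance(V, B) = 29.2 — off by 3.80.

J = (0.00, 0.00) ✓; JR at 169.8° ✓; |JR| = 27.10 ✓; ∠(JR, RL) = 90.00° ✓; |RL| = 16.20 ✓; ∠RLZ = 94.90° ✓; |LZ| = 21.40 ✓; ∠LZS = 83.60° ✓; |ZS| = 18.90 ✓; ∠ZSV = 44.20° ✓; |SV| = 20.80 ✓; ∠SVB = 114.4° ✓; |VB| = 33.00 ✗.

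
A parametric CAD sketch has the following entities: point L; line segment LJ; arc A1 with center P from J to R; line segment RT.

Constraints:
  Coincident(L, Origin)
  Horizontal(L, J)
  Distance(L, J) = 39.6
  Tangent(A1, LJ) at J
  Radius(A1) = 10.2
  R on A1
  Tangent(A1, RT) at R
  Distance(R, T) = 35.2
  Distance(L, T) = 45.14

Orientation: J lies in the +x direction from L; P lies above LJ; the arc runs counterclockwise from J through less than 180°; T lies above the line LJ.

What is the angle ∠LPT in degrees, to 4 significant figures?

70.96°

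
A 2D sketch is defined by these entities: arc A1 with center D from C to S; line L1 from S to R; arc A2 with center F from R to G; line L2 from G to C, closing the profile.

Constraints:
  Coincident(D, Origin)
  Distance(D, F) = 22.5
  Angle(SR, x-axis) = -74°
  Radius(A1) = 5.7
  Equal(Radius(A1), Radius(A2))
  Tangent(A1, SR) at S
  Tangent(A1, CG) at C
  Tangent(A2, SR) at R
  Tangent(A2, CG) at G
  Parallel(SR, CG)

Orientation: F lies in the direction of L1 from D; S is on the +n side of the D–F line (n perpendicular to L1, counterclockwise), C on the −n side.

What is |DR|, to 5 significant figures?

23.211

Tangency of A1 to both parallel lines with radius 5.7 puts S and C at D ± 5.7·n: S = (5.4792, 1.5711), C = (-5.4792, -1.5711). Equal radii place R and G the same way about F: R = F + 5.7·n = (11.681, -20.057), G = F − 5.7·n = (0.72265, -23.200). Then |DR| = |R − D| = 23.211.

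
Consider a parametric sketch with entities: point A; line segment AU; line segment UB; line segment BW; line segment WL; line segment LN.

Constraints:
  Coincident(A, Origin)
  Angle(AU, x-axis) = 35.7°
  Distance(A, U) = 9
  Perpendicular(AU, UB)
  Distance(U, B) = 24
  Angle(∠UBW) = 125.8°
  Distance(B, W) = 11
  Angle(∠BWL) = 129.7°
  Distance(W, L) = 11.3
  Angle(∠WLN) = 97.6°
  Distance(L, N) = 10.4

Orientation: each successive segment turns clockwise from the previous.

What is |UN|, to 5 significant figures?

25.398

A is at the origin; AU runs at 35.7° with length 9.0, so U = (7.3088, 5.2519). The perpendicularity gives UB at right angles to AU, so UB runs at -54.300°; with |UB| = 24.0, B = (21.314, -14.238). ∠UBW = 125.8° gives BW at -108.50° from the x-axis; with |BW| = 11.0, W = (17.823, -24.670). ∠BWL = 129.7° gives WL at -158.80° from the x-axis; with |WL| = 11.3, L = (7.2881, -28.756). ∠WLN = 97.6° gives LN at 118.80° from the x-axis; with |LN| = 10.4, N = (2.2779, -19.642). Then |UN| = |N − U| = 25.398.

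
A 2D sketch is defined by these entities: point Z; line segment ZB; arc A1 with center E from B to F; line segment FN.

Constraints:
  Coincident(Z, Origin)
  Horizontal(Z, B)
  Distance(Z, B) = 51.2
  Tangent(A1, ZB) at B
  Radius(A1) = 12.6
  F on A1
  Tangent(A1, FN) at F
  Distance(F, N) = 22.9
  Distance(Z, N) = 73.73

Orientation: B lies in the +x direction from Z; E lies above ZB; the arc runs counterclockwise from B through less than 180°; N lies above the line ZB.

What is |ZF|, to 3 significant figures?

64.9

Z is at the origin; ZB is horizontal with |ZB| = 51.2 and B on the +x side, so B = (51.2, 0.00). A1 meets ZB tangentially, so EB is at right angles to ZB, so E = B + (0, 12.6) = (51.2, 12.6). Since EF ⟂ FN (tangency), |EN| = √(12.6² + 22.9²) = 26.1 regardless of where F sits on A1. So N lies on both circle(Z, 73.73) and circle(E, 26.1); the above-ZB intersection is N = (65.0, 34.8). F is the foot of the tangent from N: F = (63.8, 11.9).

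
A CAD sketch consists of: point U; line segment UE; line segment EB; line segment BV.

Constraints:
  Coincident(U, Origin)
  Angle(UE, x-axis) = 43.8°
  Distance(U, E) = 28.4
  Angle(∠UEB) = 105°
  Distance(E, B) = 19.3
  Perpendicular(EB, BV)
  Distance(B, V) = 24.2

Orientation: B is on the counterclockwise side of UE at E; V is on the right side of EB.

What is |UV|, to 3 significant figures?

58.1

U is at the origin; UE runs at 43.8° with length 28.4, so E = 28.4·(cos 43.8°, sin 43.8°) = (20.5, 19.7). ∠UEB = 105.0°, so EB runs at 43.8° + (180° − 105.0°) = 119° from the x-axis; with |EB| = 19.3, B = E + 19.3·(cos 119°, sin 119°) = (11.2, 36.6). EB ⟂ BV; with |BV| = 24.2 on the right of EB, V = B + 24.2·(0.876, 0.482) = (32.4, 48.2). Then |UV| = |V − U| = 58.1.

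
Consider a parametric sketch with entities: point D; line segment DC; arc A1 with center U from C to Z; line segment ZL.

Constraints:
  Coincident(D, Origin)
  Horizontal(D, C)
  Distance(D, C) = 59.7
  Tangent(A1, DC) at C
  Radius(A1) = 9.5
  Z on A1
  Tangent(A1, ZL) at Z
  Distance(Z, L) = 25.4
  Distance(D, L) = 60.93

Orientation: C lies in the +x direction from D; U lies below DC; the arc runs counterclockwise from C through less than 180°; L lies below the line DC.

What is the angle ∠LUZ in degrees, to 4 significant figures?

69.49°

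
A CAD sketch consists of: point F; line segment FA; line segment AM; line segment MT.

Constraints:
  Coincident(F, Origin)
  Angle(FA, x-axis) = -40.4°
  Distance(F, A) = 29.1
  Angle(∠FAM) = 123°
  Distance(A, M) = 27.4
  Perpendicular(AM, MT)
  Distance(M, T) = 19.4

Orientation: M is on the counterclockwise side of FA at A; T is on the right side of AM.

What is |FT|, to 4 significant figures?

61.56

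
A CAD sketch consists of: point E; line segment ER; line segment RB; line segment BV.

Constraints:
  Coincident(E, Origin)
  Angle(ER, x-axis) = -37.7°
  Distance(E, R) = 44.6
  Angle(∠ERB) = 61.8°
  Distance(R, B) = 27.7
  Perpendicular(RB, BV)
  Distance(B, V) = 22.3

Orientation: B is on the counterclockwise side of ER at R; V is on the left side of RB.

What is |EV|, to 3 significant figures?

18.3

E is at the origin; ER runs at -37.7° with length 44.6, so R = 44.6·(cos -37.7°, sin -37.7°) = (35.3, -27.3). ∠ERB = 61.8°, so RB runs at -37.7° + (180° − 61.8°) = 80.5° from the x-axis; with |RB| = 27.7, B = R + 27.7·(cos 80.5°, sin 80.5°) = (39.9, 0.0460). RB is perpendicular to BV; with |BV| = 22.3 on the left of RB, V = B + 22.3·(-0.986, 0.165) = (17.9, 3.73). Then |EV| = |V − E| = 18.3.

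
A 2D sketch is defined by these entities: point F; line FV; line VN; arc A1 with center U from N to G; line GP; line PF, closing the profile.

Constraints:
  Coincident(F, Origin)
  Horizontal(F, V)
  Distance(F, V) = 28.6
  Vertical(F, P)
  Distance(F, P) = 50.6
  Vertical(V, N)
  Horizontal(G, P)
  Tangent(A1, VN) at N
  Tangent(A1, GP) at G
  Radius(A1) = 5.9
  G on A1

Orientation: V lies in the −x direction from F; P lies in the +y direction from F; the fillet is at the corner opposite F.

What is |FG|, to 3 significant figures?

55.5

The virtual corner opposite F is at (-28.6, 50.6). The tangent condition forces UN to be normal to VN and tangency of A1 to GP means the radius UG is perpendicular to GP, with radius 5.9, so the center U sits 5.9 in from both sides at U = (-22.7, 44.7). That places the tangent points at N = (-28.6, 44.7) on VN and G = (-22.7, 50.6) on GP. Then |FG| = |G − F| = 55.5.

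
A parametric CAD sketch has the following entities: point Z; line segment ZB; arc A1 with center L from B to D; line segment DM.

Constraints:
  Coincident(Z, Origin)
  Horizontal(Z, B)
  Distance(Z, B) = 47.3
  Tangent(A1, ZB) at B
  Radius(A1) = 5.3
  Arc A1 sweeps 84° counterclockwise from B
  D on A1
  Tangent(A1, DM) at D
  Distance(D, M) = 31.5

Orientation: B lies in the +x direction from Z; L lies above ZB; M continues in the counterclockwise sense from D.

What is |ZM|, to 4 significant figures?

66.50

Z is at the origin; Z and B share the same y with |ZB| = 47.3 and B on the +x side, so B = (47.30, 0.000). The tangent condition forces LB to be normal to ZB, so L = B + (0, 5.3) = (47.30, 5.300). On A1, B sits at bearing -90° from L; an 84° counterclockwise sweep puts D at bearing -6°, so D = L + 5.3·(cos -6°, sin -6°) = (52.57, 4.746). Since A1 is tangent to DM there, LD ⟂ DM, so DM runs along (−sin -6°, cos -6°); with |DM| = 31.5, M = (55.86, 36.07). Then |ZM| = |M − Z| = 66.50.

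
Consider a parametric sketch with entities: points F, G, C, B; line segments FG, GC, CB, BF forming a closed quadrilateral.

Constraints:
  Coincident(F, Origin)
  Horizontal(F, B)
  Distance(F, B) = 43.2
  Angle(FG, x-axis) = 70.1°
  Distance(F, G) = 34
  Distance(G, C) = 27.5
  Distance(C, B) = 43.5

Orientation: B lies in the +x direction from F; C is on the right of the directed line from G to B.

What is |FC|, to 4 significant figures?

6.913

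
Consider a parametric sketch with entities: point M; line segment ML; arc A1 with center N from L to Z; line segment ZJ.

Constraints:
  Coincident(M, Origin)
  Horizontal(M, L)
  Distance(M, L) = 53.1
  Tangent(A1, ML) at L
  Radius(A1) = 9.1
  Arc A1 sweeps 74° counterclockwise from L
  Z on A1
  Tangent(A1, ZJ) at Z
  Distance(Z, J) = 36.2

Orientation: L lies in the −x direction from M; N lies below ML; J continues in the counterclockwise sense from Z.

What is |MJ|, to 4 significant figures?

82.90

M is at the origin; M and L share the same y with |ML| = 53.1 and L on the −x side, so L = (-53.10, 0.000). Since A1 is tangent to ML there, NL ⟂ ML, so N = L + (0, -9.1) = (-53.10, -9.100). On A1, L sits at bearing 90° from N; a 74° counterclockwise sweep puts Z at bearing 164°, so Z = N + 9.1·(cos 164°, sin 164°) = (-61.85, -6.592). A1 meets ZJ tangentially, so NZ is at right angles to ZJ, so ZJ runs along (−sin 164°, cos 164°); with |ZJ| = 36.2, J = (-71.83, -41.39). Then |MJ| = |J − M| = 82.90.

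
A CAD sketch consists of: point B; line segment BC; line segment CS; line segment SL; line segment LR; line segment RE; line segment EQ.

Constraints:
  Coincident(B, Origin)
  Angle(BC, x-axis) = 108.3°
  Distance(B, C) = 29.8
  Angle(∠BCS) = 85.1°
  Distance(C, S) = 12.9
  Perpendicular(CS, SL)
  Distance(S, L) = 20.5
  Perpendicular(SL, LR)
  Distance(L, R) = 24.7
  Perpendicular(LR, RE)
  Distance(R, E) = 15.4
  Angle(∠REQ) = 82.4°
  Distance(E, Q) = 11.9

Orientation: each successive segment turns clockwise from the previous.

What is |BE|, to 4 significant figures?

28.47

SL ⟂ LR, so LR runs at -166.6°; with |LR| = 24.7, R = (-16.08, 5.616). LR ⟂ RE, so RE runs at 103.4°; with |RE| = 15.4, E = (-19.65, 20.60). Then |BE| = |E − B| = 28.47.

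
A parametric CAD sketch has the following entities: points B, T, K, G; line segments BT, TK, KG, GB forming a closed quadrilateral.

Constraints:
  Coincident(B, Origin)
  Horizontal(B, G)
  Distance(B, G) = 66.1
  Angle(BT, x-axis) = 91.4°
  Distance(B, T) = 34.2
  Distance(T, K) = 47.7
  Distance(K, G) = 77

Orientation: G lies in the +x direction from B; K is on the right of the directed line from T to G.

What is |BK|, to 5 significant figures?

16.035

Checks: |TK| = 47.70 ✓; |KG| = 77.00 ✓.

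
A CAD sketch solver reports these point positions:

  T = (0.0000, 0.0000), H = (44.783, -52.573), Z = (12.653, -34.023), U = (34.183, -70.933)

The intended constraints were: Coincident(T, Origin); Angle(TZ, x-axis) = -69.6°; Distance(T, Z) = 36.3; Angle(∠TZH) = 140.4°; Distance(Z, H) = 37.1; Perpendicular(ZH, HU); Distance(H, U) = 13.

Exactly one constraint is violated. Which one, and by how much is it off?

Distance(H, U) = 13 — off by 8.20.

T = (0.00, 0.00) ✓; TZ at -69.60° ✓; |TZ| = 36.30 ✓; ∠TZH = 140.4° ✓; |ZH| = 37.10 ✓; ∠(ZH, HU) = 90.00° ✓; |HU| = 21.20 ✗.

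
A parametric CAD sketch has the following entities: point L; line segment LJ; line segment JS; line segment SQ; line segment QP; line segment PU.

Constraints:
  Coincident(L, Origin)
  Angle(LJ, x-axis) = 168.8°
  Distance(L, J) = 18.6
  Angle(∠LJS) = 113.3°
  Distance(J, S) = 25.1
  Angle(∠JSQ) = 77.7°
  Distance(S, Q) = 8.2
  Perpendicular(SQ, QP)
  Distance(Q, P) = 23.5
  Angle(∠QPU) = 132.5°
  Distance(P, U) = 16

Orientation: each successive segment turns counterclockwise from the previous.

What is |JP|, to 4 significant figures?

3.031

L is at the origin; LJ runs at 168.8° with length 18.6, so J = (-18.25, 3.613). ∠LJS = 113.3° gives JS at -124.5° from the x-axis; with |JS| = 25.1, S = (-32.46, -17.07). ∠JSQ = 77.7° gives SQ at -22.20° from the x-axis; with |SQ| = 8.2, Q = (-24.87, -20.17). SQ ⟂ QP, so QP runs at 67.80°; with |QP| = 23.5, P = (-15.99, 1.587). Then |JP| = |P − J| = 3.031.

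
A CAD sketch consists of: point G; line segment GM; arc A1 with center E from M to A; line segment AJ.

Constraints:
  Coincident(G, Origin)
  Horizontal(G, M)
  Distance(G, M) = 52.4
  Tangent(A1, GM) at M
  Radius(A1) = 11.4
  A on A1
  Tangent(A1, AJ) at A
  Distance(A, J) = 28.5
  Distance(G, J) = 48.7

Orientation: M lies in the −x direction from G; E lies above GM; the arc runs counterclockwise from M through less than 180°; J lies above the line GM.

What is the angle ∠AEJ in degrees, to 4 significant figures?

68.20°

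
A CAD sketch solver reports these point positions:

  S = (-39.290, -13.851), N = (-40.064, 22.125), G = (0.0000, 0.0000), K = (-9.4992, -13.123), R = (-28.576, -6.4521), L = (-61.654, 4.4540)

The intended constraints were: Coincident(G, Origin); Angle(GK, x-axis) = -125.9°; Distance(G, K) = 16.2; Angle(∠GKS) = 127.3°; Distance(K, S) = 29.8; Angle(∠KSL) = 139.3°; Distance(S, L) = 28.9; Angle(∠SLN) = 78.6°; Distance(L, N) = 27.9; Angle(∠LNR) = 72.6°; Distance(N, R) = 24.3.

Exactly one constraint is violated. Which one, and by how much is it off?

Distance(N, R) = 24.3 — off by 6.50.

G = (0.00, 0.00) ✓; GK at -125.9° ✓; |GK| = 16.20 ✓; ∠GKS = 127.3° ✓; |KS| = 29.80 ✓; ∠KSL = 139.3° ✓; |SL| = 28.90 ✓; ∠SLN = 78.60° ✓; |LN| = 27.90 ✓; ∠LNR = 72.60° ✓; |NR| = 30.80 ✗.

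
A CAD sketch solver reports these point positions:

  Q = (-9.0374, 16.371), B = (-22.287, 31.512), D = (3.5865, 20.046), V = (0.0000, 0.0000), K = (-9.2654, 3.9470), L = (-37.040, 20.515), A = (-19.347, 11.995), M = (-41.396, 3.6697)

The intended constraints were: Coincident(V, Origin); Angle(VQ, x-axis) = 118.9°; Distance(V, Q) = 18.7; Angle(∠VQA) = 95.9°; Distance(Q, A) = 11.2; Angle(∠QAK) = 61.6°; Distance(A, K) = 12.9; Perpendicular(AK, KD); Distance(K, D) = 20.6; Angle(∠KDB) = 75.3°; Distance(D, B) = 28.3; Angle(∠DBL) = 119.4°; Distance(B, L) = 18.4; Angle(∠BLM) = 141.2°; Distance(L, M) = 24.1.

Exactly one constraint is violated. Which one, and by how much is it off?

Distance(L, M) = 24.1 — off by 6.70.

V = (0.00, 0.00) ✓; VQ at 118.9° ✓; |VQ| = 18.70 ✓; ∠VQA = 95.90° ✓; |QA| = 11.20 ✓; ∠QAK = 61.60° ✓; |AK| = 12.90 ✓; ∠(AK, KD) = 90.00° ✓; |KD| = 20.60 ✓; ∠KDB = 75.30° ✓; |DB| = 28.30 ✓; ∠DBL = 119.4° ✓; |BL| = 18.40 ✓; ∠BLM = 141.2° ✓; |LM| = 17.40 ✗.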